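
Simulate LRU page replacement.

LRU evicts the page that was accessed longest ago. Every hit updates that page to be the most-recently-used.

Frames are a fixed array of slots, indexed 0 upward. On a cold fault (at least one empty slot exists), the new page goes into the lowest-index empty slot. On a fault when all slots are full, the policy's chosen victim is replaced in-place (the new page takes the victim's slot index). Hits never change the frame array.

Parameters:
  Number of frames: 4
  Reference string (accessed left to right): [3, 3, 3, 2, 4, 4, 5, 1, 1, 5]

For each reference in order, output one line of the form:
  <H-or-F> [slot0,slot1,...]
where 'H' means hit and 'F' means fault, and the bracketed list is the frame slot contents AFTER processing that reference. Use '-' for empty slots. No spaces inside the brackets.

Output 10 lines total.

F [3,-,-,-]
H [3,-,-,-]
H [3,-,-,-]
F [3,2,-,-]
F [3,2,4,-]
H [3,2,4,-]
F [3,2,4,5]
F [1,2,4,5]
H [1,2,4,5]
H [1,2,4,5]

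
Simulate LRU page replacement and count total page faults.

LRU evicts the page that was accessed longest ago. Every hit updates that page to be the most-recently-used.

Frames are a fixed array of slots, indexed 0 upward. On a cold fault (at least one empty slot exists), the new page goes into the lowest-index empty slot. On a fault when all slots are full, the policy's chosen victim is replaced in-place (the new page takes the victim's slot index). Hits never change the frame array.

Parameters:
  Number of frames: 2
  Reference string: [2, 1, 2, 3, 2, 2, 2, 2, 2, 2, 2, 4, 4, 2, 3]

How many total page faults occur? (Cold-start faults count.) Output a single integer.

Step 0: ref 2 → FAULT, frames=[2,-]
Step 1: ref 1 → FAULT, frames=[2,1]
Step 2: ref 2 → HIT, frames=[2,1]
Step 3: ref 3 → FAULT (evict 1), frames=[2,3]
Step 4: ref 2 → HIT, frames=[2,3]
Step 5: ref 2 → HIT, frames=[2,3]
Step 6: ref 2 → HIT, frames=[2,3]
Step 7: ref 2 → HIT, frames=[2,3]
Step 8: ref 2 → HIT, frames=[2,3]
Step 9: ref 2 → HIT, frames=[2,3]
Step 10: ref 2 → HIT, frames=[2,3]
Step 11: ref 4 → FAULT (evict 3), frames=[2,4]
Step 12: ref 4 → HIT, frames=[2,4]
Step 13: ref 2 → HIT, frames=[2,4]
Step 14: ref 3 → FAULT (evict 4), frames=[2,3]
Total faults: 5

Answer: 5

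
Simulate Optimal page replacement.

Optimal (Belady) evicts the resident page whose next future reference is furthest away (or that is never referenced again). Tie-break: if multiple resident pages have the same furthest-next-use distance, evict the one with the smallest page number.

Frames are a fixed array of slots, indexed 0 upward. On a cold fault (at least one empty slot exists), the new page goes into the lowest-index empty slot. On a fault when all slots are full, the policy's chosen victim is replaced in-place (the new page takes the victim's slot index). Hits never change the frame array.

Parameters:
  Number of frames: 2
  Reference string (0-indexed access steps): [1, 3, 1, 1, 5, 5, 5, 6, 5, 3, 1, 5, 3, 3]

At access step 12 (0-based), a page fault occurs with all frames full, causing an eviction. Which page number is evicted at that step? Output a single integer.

Answer: 1

Derivation:
Step 0: ref 1 -> FAULT, frames=[1,-]
Step 1: ref 3 -> FAULT, frames=[1,3]
Step 2: ref 1 -> HIT, frames=[1,3]
Step 3: ref 1 -> HIT, frames=[1,3]
Step 4: ref 5 -> FAULT, evict 1, frames=[5,3]
Step 5: ref 5 -> HIT, frames=[5,3]
Step 6: ref 5 -> HIT, frames=[5,3]
Step 7: ref 6 -> FAULT, evict 3, frames=[5,6]
Step 8: ref 5 -> HIT, frames=[5,6]
Step 9: ref 3 -> FAULT, evict 6, frames=[5,3]
Step 10: ref 1 -> FAULT, evict 3, frames=[5,1]
Step 11: ref 5 -> HIT, frames=[5,1]
Step 12: ref 3 -> FAULT, evict 1, frames=[5,3]
At step 12: evicted page 1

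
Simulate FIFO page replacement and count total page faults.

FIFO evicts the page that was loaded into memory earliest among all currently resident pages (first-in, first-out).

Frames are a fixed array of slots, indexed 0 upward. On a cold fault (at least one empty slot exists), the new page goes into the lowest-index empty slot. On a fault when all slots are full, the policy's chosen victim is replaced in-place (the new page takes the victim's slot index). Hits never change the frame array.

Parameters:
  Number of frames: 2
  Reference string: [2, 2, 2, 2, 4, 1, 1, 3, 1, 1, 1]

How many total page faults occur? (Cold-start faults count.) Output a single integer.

Step 0: ref 2 → FAULT, frames=[2,-]
Step 1: ref 2 → HIT, frames=[2,-]
Step 2: ref 2 → HIT, frames=[2,-]
Step 3: ref 2 → HIT, frames=[2,-]
Step 4: ref 4 → FAULT, frames=[2,4]
Step 5: ref 1 → FAULT (evict 2), frames=[1,4]
Step 6: ref 1 → HIT, frames=[1,4]
Step 7: ref 3 → FAULT (evict 4), frames=[1,3]
Step 8: ref 1 → HIT, frames=[1,3]
Step 9: ref 1 → HIT, frames=[1,3]
Step 10: ref 1 → HIT, frames=[1,3]
Total faults: 4

Answer: 4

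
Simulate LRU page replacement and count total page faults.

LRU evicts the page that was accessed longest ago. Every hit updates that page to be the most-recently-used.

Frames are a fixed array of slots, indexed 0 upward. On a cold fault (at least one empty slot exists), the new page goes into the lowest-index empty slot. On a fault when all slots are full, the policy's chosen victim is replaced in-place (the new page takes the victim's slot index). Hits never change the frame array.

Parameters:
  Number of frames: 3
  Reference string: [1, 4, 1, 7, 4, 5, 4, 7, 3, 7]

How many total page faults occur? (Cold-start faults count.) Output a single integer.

Answer: 5

Derivation:
Step 0: ref 1 → FAULT, frames=[1,-,-]
Step 1: ref 4 → FAULT, frames=[1,4,-]
Step 2: ref 1 → HIT, frames=[1,4,-]
Step 3: ref 7 → FAULT, frames=[1,4,7]
Step 4: ref 4 → HIT, frames=[1,4,7]
Step 5: ref 5 → FAULT (evict 1), frames=[5,4,7]
Step 6: ref 4 → HIT, frames=[5,4,7]
Step 7: ref 7 → HIT, frames=[5,4,7]
Step 8: ref 3 → FAULT (evict 5), frames=[3,4,7]
Step 9: ref 7 → HIT, frames=[3,4,7]
Total faults: 5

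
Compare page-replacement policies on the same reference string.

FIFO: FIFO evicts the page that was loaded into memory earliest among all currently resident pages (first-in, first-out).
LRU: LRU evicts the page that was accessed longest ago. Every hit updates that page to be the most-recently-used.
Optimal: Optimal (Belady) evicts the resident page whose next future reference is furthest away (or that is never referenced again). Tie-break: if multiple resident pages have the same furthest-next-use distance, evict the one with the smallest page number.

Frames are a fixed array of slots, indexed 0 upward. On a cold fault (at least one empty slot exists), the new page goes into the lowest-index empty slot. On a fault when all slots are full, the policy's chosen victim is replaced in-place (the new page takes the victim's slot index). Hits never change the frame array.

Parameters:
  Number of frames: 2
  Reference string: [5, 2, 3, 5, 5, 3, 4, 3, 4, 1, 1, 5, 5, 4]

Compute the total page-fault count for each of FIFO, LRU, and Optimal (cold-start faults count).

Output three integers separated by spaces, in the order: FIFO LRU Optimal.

Answer: 9 8 6

Derivation:
--- FIFO ---
  step 0: ref 5 -> FAULT, frames=[5,-] (faults so far: 1)
  step 1: ref 2 -> FAULT, frames=[5,2] (faults so far: 2)
  step 2: ref 3 -> FAULT, evict 5, frames=[3,2] (faults so far: 3)
  step 3: ref 5 -> FAULT, evict 2, frames=[3,5] (faults so far: 4)
  step 4: ref 5 -> HIT, frames=[3,5] (faults so far: 4)
  step 5: ref 3 -> HIT, frames=[3,5] (faults so far: 4)
  step 6: ref 4 -> FAULT, evict 3, frames=[4,5] (faults so far: 5)
  step 7: ref 3 -> FAULT, evict 5, frames=[4,3] (faults so far: 6)
  step 8: ref 4 -> HIT, frames=[4,3] (faults so far: 6)
  step 9: ref 1 -> FAULT, evict 4, frames=[1,3] (faults so far: 7)
  step 10: ref 1 -> HIT, frames=[1,3] (faults so far: 7)
  step 11: ref 5 -> FAULT, evict 3, frames=[1,5] (faults so far: 8)
  step 12: ref 5 -> HIT, frames=[1,5] (faults so far: 8)
  step 13: ref 4 -> FAULT, evict 1, frames=[4,5] (faults so far: 9)
  FIFO total faults: 9
--- LRU ---
  step 0: ref 5 -> FAULT, frames=[5,-] (faults so far: 1)
  step 1: ref 2 -> FAULT, frames=[5,2] (faults so far: 2)
  step 2: ref 3 -> FAULT, evict 5, frames=[3,2] (faults so far: 3)
  step 3: ref 5 -> FAULT, evict 2, frames=[3,5] (faults so far: 4)
  step 4: ref 5 -> HIT, frames=[3,5] (faults so far: 4)
  step 5: ref 3 -> HIT, frames=[3,5] (faults so far: 4)
  step 6: ref 4 -> FAULT, evict 5, frames=[3,4] (faults so far: 5)
  step 7: ref 3 -> HIT, frames=[3,4] (faults so far: 5)
  step 8: ref 4 -> HIT, frames=[3,4] (faults so far: 5)
  step 9: ref 1 -> FAULT, evict 3, frames=[1,4] (faults so far: 6)
  step 10: ref 1 -> HIT, frames=[1,4] (faults so far: 6)
  step 11: ref 5 -> FAULT, evict 4, frames=[1,5] (faults so far: 7)
  step 12: ref 5 -> HIT, frames=[1,5] (faults so far: 7)
  step 13: ref 4 -> FAULT, evict 1, frames=[4,5] (faults so far: 8)
  LRU total faults: 8
--- Optimal ---
  step 0: ref 5 -> FAULT, frames=[5,-] (faults so far: 1)
  step 1: ref 2 -> FAULT, frames=[5,2] (faults so far: 2)
  step 2: ref 3 -> FAULT, evict 2, frames=[5,3] (faults so far: 3)
  step 3: ref 5 -> HIT, frames=[5,3] (faults so far: 3)
  step 4: ref 5 -> HIT, frames=[5,3] (faults so far: 3)
  step 5: ref 3 -> HIT, frames=[5,3] (faults so far: 3)
  step 6: ref 4 -> FAULT, evict 5, frames=[4,3] (faults so far: 4)
  step 7: ref 3 -> HIT, frames=[4,3] (faults so far: 4)
  step 8: ref 4 -> HIT, frames=[4,3] (faults so far: 4)
  step 9: ref 1 -> FAULT, evict 3, frames=[4,1] (faults so far: 5)
  step 10: ref 1 -> HIT, frames=[4,1] (faults so far: 5)
  step 11: ref 5 -> FAULT, evict 1, frames=[4,5] (faults so far: 6)
  step 12: ref 5 -> HIT, frames=[4,5] (faults so far: 6)
  step 13: ref 4 -> HIT, frames=[4,5] (faults so far: 6)
  Optimal total faults: 6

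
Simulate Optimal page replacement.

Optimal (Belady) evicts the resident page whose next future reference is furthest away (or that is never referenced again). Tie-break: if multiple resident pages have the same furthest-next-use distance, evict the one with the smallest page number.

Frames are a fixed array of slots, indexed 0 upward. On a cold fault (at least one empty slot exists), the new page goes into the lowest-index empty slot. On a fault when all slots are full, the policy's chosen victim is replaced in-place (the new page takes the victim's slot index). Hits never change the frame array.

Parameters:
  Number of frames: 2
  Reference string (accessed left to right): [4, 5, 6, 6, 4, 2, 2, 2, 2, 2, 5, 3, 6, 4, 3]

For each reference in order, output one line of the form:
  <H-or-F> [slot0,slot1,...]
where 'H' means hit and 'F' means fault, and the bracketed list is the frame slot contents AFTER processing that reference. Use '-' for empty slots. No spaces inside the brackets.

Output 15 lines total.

F [4,-]
F [4,5]
F [4,6]
H [4,6]
H [4,6]
F [2,6]
H [2,6]
H [2,6]
H [2,6]
H [2,6]
F [5,6]
F [3,6]
H [3,6]
F [3,4]
H [3,4]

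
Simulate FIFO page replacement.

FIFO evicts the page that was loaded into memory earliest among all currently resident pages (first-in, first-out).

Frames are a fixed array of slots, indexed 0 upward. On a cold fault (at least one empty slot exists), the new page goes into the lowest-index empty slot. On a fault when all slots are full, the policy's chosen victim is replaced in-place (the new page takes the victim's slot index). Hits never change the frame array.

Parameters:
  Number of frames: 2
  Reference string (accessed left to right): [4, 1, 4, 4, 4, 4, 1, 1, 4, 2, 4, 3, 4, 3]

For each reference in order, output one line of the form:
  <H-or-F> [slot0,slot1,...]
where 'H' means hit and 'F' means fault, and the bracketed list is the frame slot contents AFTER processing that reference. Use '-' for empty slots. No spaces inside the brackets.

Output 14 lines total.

F [4,-]
F [4,1]
H [4,1]
H [4,1]
H [4,1]
H [4,1]
H [4,1]
H [4,1]
H [4,1]
F [2,1]
F [2,4]
F [3,4]
H [3,4]
H [3,4]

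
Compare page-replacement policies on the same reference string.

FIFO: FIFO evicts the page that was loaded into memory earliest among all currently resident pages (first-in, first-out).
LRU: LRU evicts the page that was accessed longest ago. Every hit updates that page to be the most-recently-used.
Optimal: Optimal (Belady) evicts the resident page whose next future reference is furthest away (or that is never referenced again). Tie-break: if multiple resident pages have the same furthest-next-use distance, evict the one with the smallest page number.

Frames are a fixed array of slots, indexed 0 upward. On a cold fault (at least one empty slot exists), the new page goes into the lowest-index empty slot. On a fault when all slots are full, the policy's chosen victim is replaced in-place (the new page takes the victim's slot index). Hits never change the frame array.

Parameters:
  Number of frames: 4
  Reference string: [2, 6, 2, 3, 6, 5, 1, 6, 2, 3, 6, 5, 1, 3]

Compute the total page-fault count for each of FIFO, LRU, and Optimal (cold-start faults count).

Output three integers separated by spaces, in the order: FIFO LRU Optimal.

--- FIFO ---
  step 0: ref 2 -> FAULT, frames=[2,-,-,-] (faults so far: 1)
  step 1: ref 6 -> FAULT, frames=[2,6,-,-] (faults so far: 2)
  step 2: ref 2 -> HIT, frames=[2,6,-,-] (faults so far: 2)
  step 3: ref 3 -> FAULT, frames=[2,6,3,-] (faults so far: 3)
  step 4: ref 6 -> HIT, frames=[2,6,3,-] (faults so far: 3)
  step 5: ref 5 -> FAULT, frames=[2,6,3,5] (faults so far: 4)
  step 6: ref 1 -> FAULT, evict 2, frames=[1,6,3,5] (faults so far: 5)
  step 7: ref 6 -> HIT, frames=[1,6,3,5] (faults so far: 5)
  step 8: ref 2 -> FAULT, evict 6, frames=[1,2,3,5] (faults so far: 6)
  step 9: ref 3 -> HIT, frames=[1,2,3,5] (faults so far: 6)
  step 10: ref 6 -> FAULT, evict 3, frames=[1,2,6,5] (faults so far: 7)
  step 11: ref 5 -> HIT, frames=[1,2,6,5] (faults so far: 7)
  step 12: ref 1 -> HIT, frames=[1,2,6,5] (faults so far: 7)
  step 13: ref 3 -> FAULT, evict 5, frames=[1,2,6,3] (faults so far: 8)
  FIFO total faults: 8
--- LRU ---
  step 0: ref 2 -> FAULT, frames=[2,-,-,-] (faults so far: 1)
  step 1: ref 6 -> FAULT, frames=[2,6,-,-] (faults so far: 2)
  step 2: ref 2 -> HIT, frames=[2,6,-,-] (faults so far: 2)
  step 3: ref 3 -> FAULT, frames=[2,6,3,-] (faults so far: 3)
  step 4: ref 6 -> HIT, frames=[2,6,3,-] (faults so far: 3)
  step 5: ref 5 -> FAULT, frames=[2,6,3,5] (faults so far: 4)
  step 6: ref 1 -> FAULT, evict 2, frames=[1,6,3,5] (faults so far: 5)
  step 7: ref 6 -> HIT, frames=[1,6,3,5] (faults so far: 5)
  step 8: ref 2 -> FAULT, evict 3, frames=[1,6,2,5] (faults so far: 6)
  step 9: ref 3 -> FAULT, evict 5, frames=[1,6,2,3] (faults so far: 7)
  step 10: ref 6 -> HIT, frames=[1,6,2,3] (faults so far: 7)
  step 11: ref 5 -> FAULT, evict 1, frames=[5,6,2,3] (faults so far: 8)
  step 12: ref 1 -> FAULT, evict 2, frames=[5,6,1,3] (faults so far: 9)
  step 13: ref 3 -> HIT, frames=[5,6,1,3] (faults so far: 9)
  LRU total faults: 9
--- Optimal ---
  step 0: ref 2 -> FAULT, frames=[2,-,-,-] (faults so far: 1)
  step 1: ref 6 -> FAULT, frames=[2,6,-,-] (faults so far: 2)
  step 2: ref 2 -> HIT, frames=[2,6,-,-] (faults so far: 2)
  step 3: ref 3 -> FAULT, frames=[2,6,3,-] (faults so far: 3)
  step 4: ref 6 -> HIT, frames=[2,6,3,-] (faults so far: 3)
  step 5: ref 5 -> FAULT, frames=[2,6,3,5] (faults so far: 4)
  step 6: ref 1 -> FAULT, evict 5, frames=[2,6,3,1] (faults so far: 5)
  step 7: ref 6 -> HIT, frames=[2,6,3,1] (faults so far: 5)
  step 8: ref 2 -> HIT, frames=[2,6,3,1] (faults so far: 5)
  step 9: ref 3 -> HIT, frames=[2,6,3,1] (faults so far: 5)
  step 10: ref 6 -> HIT, frames=[2,6,3,1] (faults so far: 5)
  step 11: ref 5 -> FAULT, evict 2, frames=[5,6,3,1] (faults so far: 6)
  step 12: ref 1 -> HIT, frames=[5,6,3,1] (faults so far: 6)
  step 13: ref 3 -> HIT, frames=[5,6,3,1] (faults so far: 6)
  Optimal total faults: 6

Answer: 8 9 6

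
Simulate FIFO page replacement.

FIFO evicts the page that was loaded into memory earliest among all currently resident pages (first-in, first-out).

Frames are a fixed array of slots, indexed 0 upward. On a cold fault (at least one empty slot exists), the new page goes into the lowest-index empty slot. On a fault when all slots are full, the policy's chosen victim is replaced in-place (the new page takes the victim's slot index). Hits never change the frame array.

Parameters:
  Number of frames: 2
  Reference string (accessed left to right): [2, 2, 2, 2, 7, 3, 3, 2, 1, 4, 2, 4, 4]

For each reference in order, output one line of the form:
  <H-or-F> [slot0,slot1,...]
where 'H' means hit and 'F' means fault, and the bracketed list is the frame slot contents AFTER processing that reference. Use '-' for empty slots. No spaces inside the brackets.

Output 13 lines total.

F [2,-]
H [2,-]
H [2,-]
H [2,-]
F [2,7]
F [3,7]
H [3,7]
F [3,2]
F [1,2]
F [1,4]
F [2,4]
H [2,4]
H [2,4]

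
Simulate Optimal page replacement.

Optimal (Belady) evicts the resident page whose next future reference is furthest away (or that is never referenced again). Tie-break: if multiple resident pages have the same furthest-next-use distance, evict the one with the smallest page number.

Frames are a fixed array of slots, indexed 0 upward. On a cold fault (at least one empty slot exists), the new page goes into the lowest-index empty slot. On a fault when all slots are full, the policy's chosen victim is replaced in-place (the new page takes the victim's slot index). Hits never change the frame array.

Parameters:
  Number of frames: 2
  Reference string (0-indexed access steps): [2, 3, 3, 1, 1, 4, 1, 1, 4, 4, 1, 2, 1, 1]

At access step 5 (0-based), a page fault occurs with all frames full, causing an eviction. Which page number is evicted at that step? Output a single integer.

Answer: 2

Derivation:
Step 0: ref 2 -> FAULT, frames=[2,-]
Step 1: ref 3 -> FAULT, frames=[2,3]
Step 2: ref 3 -> HIT, frames=[2,3]
Step 3: ref 1 -> FAULT, evict 3, frames=[2,1]
Step 4: ref 1 -> HIT, frames=[2,1]
Step 5: ref 4 -> FAULT, evict 2, frames=[4,1]
At step 5: evicted page 2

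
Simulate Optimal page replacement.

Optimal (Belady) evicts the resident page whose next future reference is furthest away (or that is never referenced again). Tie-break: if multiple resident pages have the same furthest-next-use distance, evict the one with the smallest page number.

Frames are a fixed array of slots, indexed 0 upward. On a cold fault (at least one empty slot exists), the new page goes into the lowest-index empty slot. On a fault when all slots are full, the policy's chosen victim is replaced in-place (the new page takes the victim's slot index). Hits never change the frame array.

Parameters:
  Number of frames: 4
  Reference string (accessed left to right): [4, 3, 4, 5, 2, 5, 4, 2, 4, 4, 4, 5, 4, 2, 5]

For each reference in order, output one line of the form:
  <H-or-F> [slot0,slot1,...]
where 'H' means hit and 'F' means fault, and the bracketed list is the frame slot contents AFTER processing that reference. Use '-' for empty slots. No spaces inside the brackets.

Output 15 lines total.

F [4,-,-,-]
F [4,3,-,-]
H [4,3,-,-]
F [4,3,5,-]
F [4,3,5,2]
H [4,3,5,2]
H [4,3,5,2]
H [4,3,5,2]
H [4,3,5,2]
H [4,3,5,2]
H [4,3,5,2]
H [4,3,5,2]
H [4,3,5,2]
H [4,3,5,2]
H [4,3,5,2]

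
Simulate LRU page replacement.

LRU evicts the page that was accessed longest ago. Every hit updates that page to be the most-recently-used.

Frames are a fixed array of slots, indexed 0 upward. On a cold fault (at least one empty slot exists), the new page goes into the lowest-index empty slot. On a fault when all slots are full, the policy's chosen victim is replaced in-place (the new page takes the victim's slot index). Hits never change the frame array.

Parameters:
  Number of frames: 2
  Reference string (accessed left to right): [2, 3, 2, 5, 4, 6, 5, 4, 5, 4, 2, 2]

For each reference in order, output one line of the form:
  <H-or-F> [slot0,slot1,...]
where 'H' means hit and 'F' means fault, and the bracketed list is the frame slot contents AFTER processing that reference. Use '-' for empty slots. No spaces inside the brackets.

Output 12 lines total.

F [2,-]
F [2,3]
H [2,3]
F [2,5]
F [4,5]
F [4,6]
F [5,6]
F [5,4]
H [5,4]
H [5,4]
F [2,4]
H [2,4]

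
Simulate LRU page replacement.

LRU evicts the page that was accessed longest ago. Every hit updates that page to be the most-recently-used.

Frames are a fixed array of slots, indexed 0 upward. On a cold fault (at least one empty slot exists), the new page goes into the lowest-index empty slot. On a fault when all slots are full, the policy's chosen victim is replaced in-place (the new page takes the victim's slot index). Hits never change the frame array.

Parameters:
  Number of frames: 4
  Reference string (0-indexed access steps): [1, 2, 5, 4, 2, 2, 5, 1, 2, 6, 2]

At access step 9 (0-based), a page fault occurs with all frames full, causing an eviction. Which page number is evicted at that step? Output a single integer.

Answer: 4

Derivation:
Step 0: ref 1 -> FAULT, frames=[1,-,-,-]
Step 1: ref 2 -> FAULT, frames=[1,2,-,-]
Step 2: ref 5 -> FAULT, frames=[1,2,5,-]
Step 3: ref 4 -> FAULT, frames=[1,2,5,4]
Step 4: ref 2 -> HIT, frames=[1,2,5,4]
Step 5: ref 2 -> HIT, frames=[1,2,5,4]
Step 6: ref 5 -> HIT, frames=[1,2,5,4]
Step 7: ref 1 -> HIT, frames=[1,2,5,4]
Step 8: ref 2 -> HIT, frames=[1,2,5,4]
Step 9: ref 6 -> FAULT, evict 4, frames=[1,2,5,6]
At step 9: evicted page 4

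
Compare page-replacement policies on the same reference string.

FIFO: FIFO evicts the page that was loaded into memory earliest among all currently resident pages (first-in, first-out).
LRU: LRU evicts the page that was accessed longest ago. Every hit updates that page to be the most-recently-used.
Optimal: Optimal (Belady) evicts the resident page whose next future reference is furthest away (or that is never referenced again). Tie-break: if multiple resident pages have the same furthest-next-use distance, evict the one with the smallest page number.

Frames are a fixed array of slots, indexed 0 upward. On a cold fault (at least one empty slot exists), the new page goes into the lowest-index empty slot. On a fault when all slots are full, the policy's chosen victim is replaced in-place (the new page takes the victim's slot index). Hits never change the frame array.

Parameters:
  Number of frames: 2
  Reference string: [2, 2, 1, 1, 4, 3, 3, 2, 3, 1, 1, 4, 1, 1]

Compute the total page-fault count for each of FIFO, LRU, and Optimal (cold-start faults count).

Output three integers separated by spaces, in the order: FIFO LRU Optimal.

--- FIFO ---
  step 0: ref 2 -> FAULT, frames=[2,-] (faults so far: 1)
  step 1: ref 2 -> HIT, frames=[2,-] (faults so far: 1)
  step 2: ref 1 -> FAULT, frames=[2,1] (faults so far: 2)
  step 3: ref 1 -> HIT, frames=[2,1] (faults so far: 2)
  step 4: ref 4 -> FAULT, evict 2, frames=[4,1] (faults so far: 3)
  step 5: ref 3 -> FAULT, evict 1, frames=[4,3] (faults so far: 4)
  step 6: ref 3 -> HIT, frames=[4,3] (faults so far: 4)
  step 7: ref 2 -> FAULT, evict 4, frames=[2,3] (faults so far: 5)
  step 8: ref 3 -> HIT, frames=[2,3] (faults so far: 5)
  step 9: ref 1 -> FAULT, evict 3, frames=[2,1] (faults so far: 6)
  step 10: ref 1 -> HIT, frames=[2,1] (faults so far: 6)
  step 11: ref 4 -> FAULT, evict 2, frames=[4,1] (faults so far: 7)
  step 12: ref 1 -> HIT, frames=[4,1] (faults so far: 7)
  step 13: ref 1 -> HIT, frames=[4,1] (faults so far: 7)
  FIFO total faults: 7
--- LRU ---
  step 0: ref 2 -> FAULT, frames=[2,-] (faults so far: 1)
  step 1: ref 2 -> HIT, frames=[2,-] (faults so far: 1)
  step 2: ref 1 -> FAULT, frames=[2,1] (faults so far: 2)
  step 3: ref 1 -> HIT, frames=[2,1] (faults so far: 2)
  step 4: ref 4 -> FAULT, evict 2, frames=[4,1] (faults so far: 3)
  step 5: ref 3 -> FAULT, evict 1, frames=[4,3] (faults so far: 4)
  step 6: ref 3 -> HIT, frames=[4,3] (faults so far: 4)
  step 7: ref 2 -> FAULT, evict 4, frames=[2,3] (faults so far: 5)
  step 8: ref 3 -> HIT, frames=[2,3] (faults so far: 5)
  step 9: ref 1 -> FAULT, evict 2, frames=[1,3] (faults so far: 6)
  step 10: ref 1 -> HIT, frames=[1,3] (faults so far: 6)
  step 11: ref 4 -> FAULT, evict 3, frames=[1,4] (faults so far: 7)
  step 12: ref 1 -> HIT, frames=[1,4] (faults so far: 7)
  step 13: ref 1 -> HIT, frames=[1,4] (faults so far: 7)
  LRU total faults: 7
--- Optimal ---
  step 0: ref 2 -> FAULT, frames=[2,-] (faults so far: 1)
  step 1: ref 2 -> HIT, frames=[2,-] (faults so far: 1)
  step 2: ref 1 -> FAULT, frames=[2,1] (faults so far: 2)
  step 3: ref 1 -> HIT, frames=[2,1] (faults so far: 2)
  step 4: ref 4 -> FAULT, evict 1, frames=[2,4] (faults so far: 3)
  step 5: ref 3 -> FAULT, evict 4, frames=[2,3] (faults so far: 4)
  step 6: ref 3 -> HIT, frames=[2,3] (faults so far: 4)
  step 7: ref 2 -> HIT, frames=[2,3] (faults so far: 4)
  step 8: ref 3 -> HIT, frames=[2,3] (faults so far: 4)
  step 9: ref 1 -> FAULT, evict 2, frames=[1,3] (faults so far: 5)
  step 10: ref 1 -> HIT, frames=[1,3] (faults so far: 5)
  step 11: ref 4 -> FAULT, evict 3, frames=[1,4] (faults so far: 6)
  step 12: ref 1 -> HIT, frames=[1,4] (faults so far: 6)
  step 13: ref 1 -> HIT, frames=[1,4] (faults so far: 6)
  Optimal total faults: 6

Answer: 7 7 6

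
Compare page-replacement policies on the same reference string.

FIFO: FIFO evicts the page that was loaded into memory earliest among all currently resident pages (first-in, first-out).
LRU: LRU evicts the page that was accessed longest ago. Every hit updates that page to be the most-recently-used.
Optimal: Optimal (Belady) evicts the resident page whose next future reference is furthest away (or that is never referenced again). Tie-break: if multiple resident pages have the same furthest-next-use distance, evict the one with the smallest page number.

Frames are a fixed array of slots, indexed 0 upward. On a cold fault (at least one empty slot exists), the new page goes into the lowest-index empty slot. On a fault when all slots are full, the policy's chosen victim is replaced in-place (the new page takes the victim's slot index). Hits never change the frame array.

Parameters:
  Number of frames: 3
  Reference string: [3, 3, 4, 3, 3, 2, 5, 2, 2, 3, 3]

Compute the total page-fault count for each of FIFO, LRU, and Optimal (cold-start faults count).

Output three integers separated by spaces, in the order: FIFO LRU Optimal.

--- FIFO ---
  step 0: ref 3 -> FAULT, frames=[3,-,-] (faults so far: 1)
  step 1: ref 3 -> HIT, frames=[3,-,-] (faults so far: 1)
  step 2: ref 4 -> FAULT, frames=[3,4,-] (faults so far: 2)
  step 3: ref 3 -> HIT, frames=[3,4,-] (faults so far: 2)
  step 4: ref 3 -> HIT, frames=[3,4,-] (faults so far: 2)
  step 5: ref 2 -> FAULT, frames=[3,4,2] (faults so far: 3)
  step 6: ref 5 -> FAULT, evict 3, frames=[5,4,2] (faults so far: 4)
  step 7: ref 2 -> HIT, frames=[5,4,2] (faults so far: 4)
  step 8: ref 2 -> HIT, frames=[5,4,2] (faults so far: 4)
  step 9: ref 3 -> FAULT, evict 4, frames=[5,3,2] (faults so far: 5)
  step 10: ref 3 -> HIT, frames=[5,3,2] (faults so far: 5)
  FIFO total faults: 5
--- LRU ---
  step 0: ref 3 -> FAULT, frames=[3,-,-] (faults so far: 1)
  step 1: ref 3 -> HIT, frames=[3,-,-] (faults so far: 1)
  step 2: ref 4 -> FAULT, frames=[3,4,-] (faults so far: 2)
  step 3: ref 3 -> HIT, frames=[3,4,-] (faults so far: 2)
  step 4: ref 3 -> HIT, frames=[3,4,-] (faults so far: 2)
  step 5: ref 2 -> FAULT, frames=[3,4,2] (faults so far: 3)
  step 6: ref 5 -> FAULT, evict 4, frames=[3,5,2] (faults so far: 4)
  step 7: ref 2 -> HIT, frames=[3,5,2] (faults so far: 4)
  step 8: ref 2 -> HIT, frames=[3,5,2] (faults so far: 4)
  step 9: ref 3 -> HIT, frames=[3,5,2] (faults so far: 4)
  step 10: ref 3 -> HIT, frames=[3,5,2] (faults so far: 4)
  LRU total faults: 4
--- Optimal ---
  step 0: ref 3 -> FAULT, frames=[3,-,-] (faults so far: 1)
  step 1: ref 3 -> HIT, frames=[3,-,-] (faults so far: 1)
  step 2: ref 4 -> FAULT, frames=[3,4,-] (faults so far: 2)
  step 3: ref 3 -> HIT, frames=[3,4,-] (faults so far: 2)
  step 4: ref 3 -> HIT, frames=[3,4,-] (faults so far: 2)
  step 5: ref 2 -> FAULT, frames=[3,4,2] (faults so far: 3)
  step 6: ref 5 -> FAULT, evict 4, frames=[3,5,2] (faults so far: 4)
  step 7: ref 2 -> HIT, frames=[3,5,2] (faults so far: 4)
  step 8: ref 2 -> HIT, frames=[3,5,2] (faults so far: 4)
  step 9: ref 3 -> HIT, frames=[3,5,2] (faults so far: 4)
  step 10: ref 3 -> HIT, frames=[3,5,2] (faults so far: 4)
  Optimal total faults: 4

Answer: 5 4 4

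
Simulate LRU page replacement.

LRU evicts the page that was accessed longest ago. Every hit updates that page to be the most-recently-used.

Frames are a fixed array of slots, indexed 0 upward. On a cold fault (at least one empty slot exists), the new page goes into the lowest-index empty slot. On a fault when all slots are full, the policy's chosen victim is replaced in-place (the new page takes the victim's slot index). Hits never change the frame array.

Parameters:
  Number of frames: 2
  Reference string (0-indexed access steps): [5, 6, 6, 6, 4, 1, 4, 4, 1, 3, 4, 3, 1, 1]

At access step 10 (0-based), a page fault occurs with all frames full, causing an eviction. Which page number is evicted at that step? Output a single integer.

Step 0: ref 5 -> FAULT, frames=[5,-]
Step 1: ref 6 -> FAULT, frames=[5,6]
Step 2: ref 6 -> HIT, frames=[5,6]
Step 3: ref 6 -> HIT, frames=[5,6]
Step 4: ref 4 -> FAULT, evict 5, frames=[4,6]
Step 5: ref 1 -> FAULT, evict 6, frames=[4,1]
Step 6: ref 4 -> HIT, frames=[4,1]
Step 7: ref 4 -> HIT, frames=[4,1]
Step 8: ref 1 -> HIT, frames=[4,1]
Step 9: ref 3 -> FAULT, evict 4, frames=[3,1]
Step 10: ref 4 -> FAULT, evict 1, frames=[3,4]
At step 10: evicted page 1

Answer: 1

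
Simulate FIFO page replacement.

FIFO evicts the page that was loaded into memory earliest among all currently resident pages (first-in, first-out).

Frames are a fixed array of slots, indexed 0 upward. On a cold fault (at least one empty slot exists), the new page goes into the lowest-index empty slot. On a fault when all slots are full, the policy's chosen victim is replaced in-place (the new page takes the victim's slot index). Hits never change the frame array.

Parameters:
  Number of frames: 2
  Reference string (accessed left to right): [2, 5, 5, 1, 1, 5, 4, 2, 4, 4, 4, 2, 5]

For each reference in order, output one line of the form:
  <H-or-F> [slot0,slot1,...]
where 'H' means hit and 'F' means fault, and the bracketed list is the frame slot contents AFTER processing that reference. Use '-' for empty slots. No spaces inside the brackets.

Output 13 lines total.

F [2,-]
F [2,5]
H [2,5]
F [1,5]
H [1,5]
H [1,5]
F [1,4]
F [2,4]
H [2,4]
H [2,4]
H [2,4]
H [2,4]
F [2,5]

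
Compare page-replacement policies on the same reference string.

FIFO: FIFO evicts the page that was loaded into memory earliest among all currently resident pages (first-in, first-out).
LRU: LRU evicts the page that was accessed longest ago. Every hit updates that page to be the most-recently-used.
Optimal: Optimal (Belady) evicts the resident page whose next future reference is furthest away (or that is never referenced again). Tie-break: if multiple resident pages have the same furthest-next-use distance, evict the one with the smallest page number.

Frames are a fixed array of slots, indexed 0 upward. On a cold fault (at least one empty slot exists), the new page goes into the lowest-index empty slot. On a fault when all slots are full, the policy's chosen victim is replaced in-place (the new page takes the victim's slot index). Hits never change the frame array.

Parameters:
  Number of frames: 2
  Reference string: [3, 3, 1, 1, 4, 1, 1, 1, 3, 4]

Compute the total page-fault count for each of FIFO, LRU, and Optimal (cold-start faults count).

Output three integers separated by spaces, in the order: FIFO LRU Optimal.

Answer: 4 5 4

Derivation:
--- FIFO ---
  step 0: ref 3 -> FAULT, frames=[3,-] (faults so far: 1)
  step 1: ref 3 -> HIT, frames=[3,-] (faults so far: 1)
  step 2: ref 1 -> FAULT, frames=[3,1] (faults so far: 2)
  step 3: ref 1 -> HIT, frames=[3,1] (faults so far: 2)
  step 4: ref 4 -> FAULT, evict 3, frames=[4,1] (faults so far: 3)
  step 5: ref 1 -> HIT, frames=[4,1] (faults so far: 3)
  step 6: ref 1 -> HIT, frames=[4,1] (faults so far: 3)
  step 7: ref 1 -> HIT, frames=[4,1] (faults so far: 3)
  step 8: ref 3 -> FAULT, evict 1, frames=[4,3] (faults so far: 4)
  step 9: ref 4 -> HIT, frames=[4,3] (faults so far: 4)
  FIFO total faults: 4
--- LRU ---
  step 0: ref 3 -> FAULT, frames=[3,-] (faults so far: 1)
  step 1: ref 3 -> HIT, frames=[3,-] (faults so far: 1)
  step 2: ref 1 -> FAULT, frames=[3,1] (faults so far: 2)
  step 3: ref 1 -> HIT, frames=[3,1] (faults so far: 2)
  step 4: ref 4 -> FAULT, evict 3, frames=[4,1] (faults so far: 3)
  step 5: ref 1 -> HIT, frames=[4,1] (faults so far: 3)
  step 6: ref 1 -> HIT, frames=[4,1] (faults so far: 3)
  step 7: ref 1 -> HIT, frames=[4,1] (faults so far: 3)
  step 8: ref 3 -> FAULT, evict 4, frames=[3,1] (faults so far: 4)
  step 9: ref 4 -> FAULT, evict 1, frames=[3,4] (faults so far: 5)
  LRU total faults: 5
--- Optimal ---
  step 0: ref 3 -> FAULT, frames=[3,-] (faults so far: 1)
  step 1: ref 3 -> HIT, frames=[3,-] (faults so far: 1)
  step 2: ref 1 -> FAULT, frames=[3,1] (faults so far: 2)
  step 3: ref 1 -> HIT, frames=[3,1] (faults so far: 2)
  step 4: ref 4 -> FAULT, evict 3, frames=[4,1] (faults so far: 3)
  step 5: ref 1 -> HIT, frames=[4,1] (faults so far: 3)
  step 6: ref 1 -> HIT, frames=[4,1] (faults so far: 3)
  step 7: ref 1 -> HIT, frames=[4,1] (faults so far: 3)
  step 8: ref 3 -> FAULT, evict 1, frames=[4,3] (faults so far: 4)
  step 9: ref 4 -> HIT, frames=[4,3] (faults so far: 4)
  Optimal total faults: 4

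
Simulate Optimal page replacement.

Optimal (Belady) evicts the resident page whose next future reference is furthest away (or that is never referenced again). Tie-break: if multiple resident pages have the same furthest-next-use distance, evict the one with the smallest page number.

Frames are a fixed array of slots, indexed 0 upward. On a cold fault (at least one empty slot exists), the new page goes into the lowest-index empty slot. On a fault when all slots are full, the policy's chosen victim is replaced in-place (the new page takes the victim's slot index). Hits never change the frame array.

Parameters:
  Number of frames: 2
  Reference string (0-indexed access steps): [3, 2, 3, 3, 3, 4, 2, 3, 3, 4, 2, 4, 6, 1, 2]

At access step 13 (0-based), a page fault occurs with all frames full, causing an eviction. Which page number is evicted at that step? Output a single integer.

Answer: 6

Derivation:
Step 0: ref 3 -> FAULT, frames=[3,-]
Step 1: ref 2 -> FAULT, frames=[3,2]
Step 2: ref 3 -> HIT, frames=[3,2]
Step 3: ref 3 -> HIT, frames=[3,2]
Step 4: ref 3 -> HIT, frames=[3,2]
Step 5: ref 4 -> FAULT, evict 3, frames=[4,2]
Step 6: ref 2 -> HIT, frames=[4,2]
Step 7: ref 3 -> FAULT, evict 2, frames=[4,3]
Step 8: ref 3 -> HIT, frames=[4,3]
Step 9: ref 4 -> HIT, frames=[4,3]
Step 10: ref 2 -> FAULT, evict 3, frames=[4,2]
Step 11: ref 4 -> HIT, frames=[4,2]
Step 12: ref 6 -> FAULT, evict 4, frames=[6,2]
Step 13: ref 1 -> FAULT, evict 6, frames=[1,2]
At step 13: evicted page 6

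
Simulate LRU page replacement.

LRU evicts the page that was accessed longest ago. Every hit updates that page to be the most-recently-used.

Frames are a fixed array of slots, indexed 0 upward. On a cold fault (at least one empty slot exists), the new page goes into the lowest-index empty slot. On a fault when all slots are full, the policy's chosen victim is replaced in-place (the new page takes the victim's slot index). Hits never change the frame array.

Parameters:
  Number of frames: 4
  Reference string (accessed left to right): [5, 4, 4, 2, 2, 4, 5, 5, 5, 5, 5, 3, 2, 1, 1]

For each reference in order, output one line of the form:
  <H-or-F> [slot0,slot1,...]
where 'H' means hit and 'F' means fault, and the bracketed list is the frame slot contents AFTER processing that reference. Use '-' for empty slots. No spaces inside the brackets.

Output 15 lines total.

F [5,-,-,-]
F [5,4,-,-]
H [5,4,-,-]
F [5,4,2,-]
H [5,4,2,-]
H [5,4,2,-]
H [5,4,2,-]
H [5,4,2,-]
H [5,4,2,-]
H [5,4,2,-]
H [5,4,2,-]
F [5,4,2,3]
H [5,4,2,3]
F [5,1,2,3]
H [5,1,2,3]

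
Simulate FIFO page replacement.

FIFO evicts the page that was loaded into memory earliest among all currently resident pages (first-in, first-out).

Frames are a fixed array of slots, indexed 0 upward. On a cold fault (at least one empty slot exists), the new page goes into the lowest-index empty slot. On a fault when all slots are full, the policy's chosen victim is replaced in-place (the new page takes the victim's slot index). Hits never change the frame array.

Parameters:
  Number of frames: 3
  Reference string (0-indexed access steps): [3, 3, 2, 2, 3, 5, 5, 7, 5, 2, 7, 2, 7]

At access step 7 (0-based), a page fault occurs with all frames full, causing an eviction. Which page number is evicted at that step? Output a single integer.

Step 0: ref 3 -> FAULT, frames=[3,-,-]
Step 1: ref 3 -> HIT, frames=[3,-,-]
Step 2: ref 2 -> FAULT, frames=[3,2,-]
Step 3: ref 2 -> HIT, frames=[3,2,-]
Step 4: ref 3 -> HIT, frames=[3,2,-]
Step 5: ref 5 -> FAULT, frames=[3,2,5]
Step 6: ref 5 -> HIT, frames=[3,2,5]
Step 7: ref 7 -> FAULT, evict 3, frames=[7,2,5]
At step 7: evicted page 3

Answer: 3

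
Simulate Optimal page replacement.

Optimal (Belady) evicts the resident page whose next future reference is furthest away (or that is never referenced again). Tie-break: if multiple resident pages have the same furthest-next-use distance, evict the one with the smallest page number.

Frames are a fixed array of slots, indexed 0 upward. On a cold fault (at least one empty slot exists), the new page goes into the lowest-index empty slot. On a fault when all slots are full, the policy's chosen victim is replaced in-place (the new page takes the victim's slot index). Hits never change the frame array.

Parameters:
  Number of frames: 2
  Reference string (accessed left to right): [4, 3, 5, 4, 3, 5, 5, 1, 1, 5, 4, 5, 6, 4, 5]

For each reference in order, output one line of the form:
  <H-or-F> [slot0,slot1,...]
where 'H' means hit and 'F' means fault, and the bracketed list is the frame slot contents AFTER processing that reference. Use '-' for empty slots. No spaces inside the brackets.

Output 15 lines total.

F [4,-]
F [4,3]
F [4,5]
H [4,5]
F [3,5]
H [3,5]
H [3,5]
F [1,5]
H [1,5]
H [1,5]
F [4,5]
H [4,5]
F [4,6]
H [4,6]
F [5,6]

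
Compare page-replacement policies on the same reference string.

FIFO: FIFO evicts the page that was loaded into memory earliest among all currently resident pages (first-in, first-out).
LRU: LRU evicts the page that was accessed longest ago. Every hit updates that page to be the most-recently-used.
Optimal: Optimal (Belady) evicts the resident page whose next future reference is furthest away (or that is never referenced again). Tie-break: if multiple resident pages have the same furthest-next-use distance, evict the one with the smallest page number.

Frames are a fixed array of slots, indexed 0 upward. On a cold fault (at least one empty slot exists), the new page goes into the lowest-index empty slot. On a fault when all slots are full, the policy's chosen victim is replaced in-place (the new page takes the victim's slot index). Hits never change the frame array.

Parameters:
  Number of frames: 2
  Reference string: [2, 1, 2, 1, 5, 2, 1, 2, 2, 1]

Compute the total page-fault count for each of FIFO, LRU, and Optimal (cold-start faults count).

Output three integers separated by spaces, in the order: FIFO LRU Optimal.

--- FIFO ---
  step 0: ref 2 -> FAULT, frames=[2,-] (faults so far: 1)
  step 1: ref 1 -> FAULT, frames=[2,1] (faults so far: 2)
  step 2: ref 2 -> HIT, frames=[2,1] (faults so far: 2)
  step 3: ref 1 -> HIT, frames=[2,1] (faults so far: 2)
  step 4: ref 5 -> FAULT, evict 2, frames=[5,1] (faults so far: 3)
  step 5: ref 2 -> FAULT, evict 1, frames=[5,2] (faults so far: 4)
  step 6: ref 1 -> FAULT, evict 5, frames=[1,2] (faults so far: 5)
  step 7: ref 2 -> HIT, frames=[1,2] (faults so far: 5)
  step 8: ref 2 -> HIT, frames=[1,2] (faults so far: 5)
  step 9: ref 1 -> HIT, frames=[1,2] (faults so far: 5)
  FIFO total faults: 5
--- LRU ---
  step 0: ref 2 -> FAULT, frames=[2,-] (faults so far: 1)
  step 1: ref 1 -> FAULT, frames=[2,1] (faults so far: 2)
  step 2: ref 2 -> HIT, frames=[2,1] (faults so far: 2)
  step 3: ref 1 -> HIT, frames=[2,1] (faults so far: 2)
  step 4: ref 5 -> FAULT, evict 2, frames=[5,1] (faults so far: 3)
  step 5: ref 2 -> FAULT, evict 1, frames=[5,2] (faults so far: 4)
  step 6: ref 1 -> FAULT, evict 5, frames=[1,2] (faults so far: 5)
  step 7: ref 2 -> HIT, frames=[1,2] (faults so far: 5)
  step 8: ref 2 -> HIT, frames=[1,2] (faults so far: 5)
  step 9: ref 1 -> HIT, frames=[1,2] (faults so far: 5)
  LRU total faults: 5
--- Optimal ---
  step 0: ref 2 -> FAULT, frames=[2,-] (faults so far: 1)
  step 1: ref 1 -> FAULT, frames=[2,1] (faults so far: 2)
  step 2: ref 2 -> HIT, frames=[2,1] (faults so far: 2)
  step 3: ref 1 -> HIT, frames=[2,1] (faults so far: 2)
  step 4: ref 5 -> FAULT, evict 1, frames=[2,5] (faults so far: 3)
  step 5: ref 2 -> HIT, frames=[2,5] (faults so far: 3)
  step 6: ref 1 -> FAULT, evict 5, frames=[2,1] (faults so far: 4)
  step 7: ref 2 -> HIT, frames=[2,1] (faults so far: 4)
  step 8: ref 2 -> HIT, frames=[2,1] (faults so far: 4)
  step 9: ref 1 -> HIT, frames=[2,1] (faults so far: 4)
  Optimal total faults: 4

Answer: 5 5 4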